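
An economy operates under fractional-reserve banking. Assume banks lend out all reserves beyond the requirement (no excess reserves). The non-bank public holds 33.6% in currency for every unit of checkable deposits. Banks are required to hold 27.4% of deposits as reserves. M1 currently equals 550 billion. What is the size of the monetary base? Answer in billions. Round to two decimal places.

251.12 billion

The money multiplier is m = (1 + c) / (rr + c) = (1 + 0.336) / (0.274 + 0.336) ≈ 2.190164.
MB = M / m = 550 / 2.190164 ≈ 251.1227 billion.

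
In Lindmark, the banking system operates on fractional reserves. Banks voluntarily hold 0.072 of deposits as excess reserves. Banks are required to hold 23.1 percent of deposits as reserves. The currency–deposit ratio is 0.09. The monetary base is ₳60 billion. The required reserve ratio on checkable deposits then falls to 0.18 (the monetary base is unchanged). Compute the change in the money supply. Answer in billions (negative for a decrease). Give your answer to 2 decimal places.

₳24.82 billion

Initially m₁ = (1 + 0.09) / (0.231 + 0.072 + 0.09) ≈ 2.77354, so M₁ = 2.77354 × 60 = 166.4124 billion.
After the change m₂ = (1 + 0.09) / (0.18 + 0.072 + 0.09) ≈ 3.18713, so M₂ = 3.18713 × 60 = 191.2278 billion.
ΔM = M₂ − M₁ = 191.2278 − 166.4124 = 24.8154 billion.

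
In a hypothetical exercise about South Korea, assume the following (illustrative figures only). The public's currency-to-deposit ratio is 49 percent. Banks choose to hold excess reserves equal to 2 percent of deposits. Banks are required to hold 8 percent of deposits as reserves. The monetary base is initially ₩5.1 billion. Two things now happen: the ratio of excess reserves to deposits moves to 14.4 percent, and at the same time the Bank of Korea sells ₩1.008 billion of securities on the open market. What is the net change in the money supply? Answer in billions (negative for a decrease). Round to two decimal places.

Before: m₁ = (1 + 0.49) / (0.08 + 0.02 + 0.49) ≈ 2.5254, MB₁ = 5.1, so M₁ = 2.5254 × 5.1 ≈ 12.8795 billion.
After: m₂ = (1 + 0.49) / (0.08 + 0.144 + 0.49) ≈ 2.0868, MB₂ = 5.1 − 1.008 = 4.092, so M₂ = 2.0868 × 4.092 ≈ 8.5392 billion.
ΔM = M₂ − M₁ = 8.5392 − 12.8795 = -4.3403 billion.

-4.34 billion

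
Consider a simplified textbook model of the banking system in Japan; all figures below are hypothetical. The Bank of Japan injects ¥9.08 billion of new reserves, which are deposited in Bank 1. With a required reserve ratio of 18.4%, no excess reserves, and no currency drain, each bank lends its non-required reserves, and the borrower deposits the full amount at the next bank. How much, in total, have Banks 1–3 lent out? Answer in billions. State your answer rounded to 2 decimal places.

¥18.39 billion

Bank i lends (1 − rr)^i of the original deposit: Bank 1 lends 9.08·0.8160 ≈ 7.4093, Bank 2 lends 9.08·0.8160² ≈ 6.0460, and so on.
Summing a geometric series: total = 9.08·[0.8160·(1 − 0.8160^3) / (1 − 0.8160)] ≈ 18.3888 billion.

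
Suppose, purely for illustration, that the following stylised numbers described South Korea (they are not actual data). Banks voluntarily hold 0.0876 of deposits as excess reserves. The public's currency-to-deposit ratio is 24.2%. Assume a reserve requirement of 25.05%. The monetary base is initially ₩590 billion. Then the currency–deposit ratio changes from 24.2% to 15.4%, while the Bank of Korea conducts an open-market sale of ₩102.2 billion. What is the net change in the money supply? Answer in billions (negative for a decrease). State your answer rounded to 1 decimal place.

Before: m₁ = (1 + 0.242) / (0.2505 + 0.0876 + 0.242) ≈ 2.14101, MB₁ = 590, so M₁ = 2.14101 × 590 = 1263.1959 billion.
After: m₂ = (1 + 0.154) / (0.2505 + 0.0876 + 0.154) ≈ 2.34505, MB₂ = 590 − 102.2 = 487.8, so M₂ = 2.34505 × 487.8 ≈ 1143.9154 billion.
ΔM = M₂ − M₁ = 1143.9154 − 1263.1959 = -119.2805 billion.

-119.3 billion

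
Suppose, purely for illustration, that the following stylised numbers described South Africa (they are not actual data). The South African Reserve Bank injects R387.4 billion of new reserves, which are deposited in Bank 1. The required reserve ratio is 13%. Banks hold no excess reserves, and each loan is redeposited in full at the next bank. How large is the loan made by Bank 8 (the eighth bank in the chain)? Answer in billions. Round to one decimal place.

R127.1 billion

Each bank lends a fraction (1 − rr) = 0.8700 of the deposit it receives, so Bank 8 receives 387.4·0.8700^7 and lends 387.4·0.8700^8 ≈ 127.1492 billion.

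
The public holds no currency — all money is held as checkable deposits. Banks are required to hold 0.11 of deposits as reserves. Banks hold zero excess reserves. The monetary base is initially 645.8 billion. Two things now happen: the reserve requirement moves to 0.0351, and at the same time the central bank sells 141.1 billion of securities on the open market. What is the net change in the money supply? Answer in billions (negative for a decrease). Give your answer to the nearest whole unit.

8508 billion

Before: m₁ = 1 / (0.11) ≈ 9.0909, MB₁ = 645.8, so M₁ = 9.0909 × 645.8 ≈ 5870.9032 billion.
After: m₂ = 1 / (0.0351) ≈ 28.49, MB₂ = 645.8 − 141.1 = 504.7, so M₂ = 28.49 × 504.7 = 14378.903 billion.
ΔM = M₂ − M₁ = 14378.903 − 5870.9032 = 8507.9998 billion.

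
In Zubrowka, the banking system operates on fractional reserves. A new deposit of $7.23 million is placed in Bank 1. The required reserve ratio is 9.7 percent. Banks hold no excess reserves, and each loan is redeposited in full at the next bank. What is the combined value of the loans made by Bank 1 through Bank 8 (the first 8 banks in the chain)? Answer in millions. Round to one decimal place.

$37.6 million

Bank i lends (1 − rr)^i of the original deposit: Bank 1 lends 7.23·0.9030 ≈ 6.5287, Bank 2 lends 7.23·0.9030² ≈ 5.8954, and so on.
Summing a geometric series: total = 7.23·[0.9030·(1 − 0.9030^8) / (1 − 0.9030)] ≈ 37.5513 million.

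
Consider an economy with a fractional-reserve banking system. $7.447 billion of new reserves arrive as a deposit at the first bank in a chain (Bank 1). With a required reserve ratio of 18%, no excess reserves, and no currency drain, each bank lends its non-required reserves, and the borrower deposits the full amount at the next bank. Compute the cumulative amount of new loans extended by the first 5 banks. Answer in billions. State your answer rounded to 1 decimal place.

Bank i lends (1 − rr)^i of the original deposit: Bank 1 lends 7.447·0.8200 ≈ 6.1065, Bank 2 lends 7.447·0.8200² ≈ 5.0074, and so on.
Summing a geometric series: total = 7.447·[0.8200·(1 − 0.8200^5) / (1 − 0.8200)] ≈ 21.3478 billion.

$21.3 billion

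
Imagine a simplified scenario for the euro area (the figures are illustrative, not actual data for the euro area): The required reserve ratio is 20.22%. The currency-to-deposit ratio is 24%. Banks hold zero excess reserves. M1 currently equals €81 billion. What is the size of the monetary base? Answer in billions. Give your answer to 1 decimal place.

The money multiplier is m = (1 + c) / (rr + c) = (1 + 0.24) / (0.2022 + 0.24) ≈ 2.8042.
MB = M / m = 81 / 2.8042 ≈ 28.8852 billion.

€28.9 billion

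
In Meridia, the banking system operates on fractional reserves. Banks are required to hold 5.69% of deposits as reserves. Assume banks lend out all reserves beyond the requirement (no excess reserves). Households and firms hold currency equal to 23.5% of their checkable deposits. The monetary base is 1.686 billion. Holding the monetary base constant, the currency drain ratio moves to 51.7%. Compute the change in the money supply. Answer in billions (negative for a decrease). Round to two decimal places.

Initially m₁ = (1 + 0.235) / (0.0569 + 0.235) ≈ 4.2309, so M₁ = 4.2309 × 1.686 ≈ 7.1333 billion.
After the change m₂ = (1 + 0.517) / (0.0569 + 0.517) ≈ 2.6433, so M₂ = 2.6433 × 1.686 ≈ 4.4566 billion.
ΔM = M₂ − M₁ = 4.4566 − 7.1333 = -2.6767 billion.

-2.68 billion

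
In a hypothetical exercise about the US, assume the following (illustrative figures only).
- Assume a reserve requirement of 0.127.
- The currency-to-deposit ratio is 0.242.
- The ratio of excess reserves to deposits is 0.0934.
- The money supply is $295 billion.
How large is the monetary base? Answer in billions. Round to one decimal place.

$109.8 billion

The money multiplier is m = (1 + c) / (rr + e + c) = (1 + 0.242) / (0.127 + 0.0934 + 0.242) ≈ 2.68599.
MB = M / m = 295 / 2.68599 ≈ 109.8292 billion.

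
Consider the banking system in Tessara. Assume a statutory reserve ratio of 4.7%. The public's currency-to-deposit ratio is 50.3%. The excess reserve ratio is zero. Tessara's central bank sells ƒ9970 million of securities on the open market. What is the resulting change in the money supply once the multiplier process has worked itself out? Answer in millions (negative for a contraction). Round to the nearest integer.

The money multiplier is m = (1 + c) / (rr + c) = (1 + 0.503) / (0.047 + 0.503) ≈ 2.73273.
The sale removes 9970 million of base, so ΔM = m × ΔMB = 2.73273 × (−9970) = -27245.3181 million.

-27245 million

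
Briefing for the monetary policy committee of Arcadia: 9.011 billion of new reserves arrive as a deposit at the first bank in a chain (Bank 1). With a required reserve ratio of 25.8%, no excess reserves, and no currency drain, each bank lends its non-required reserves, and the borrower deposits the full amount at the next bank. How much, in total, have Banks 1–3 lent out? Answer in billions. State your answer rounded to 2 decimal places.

15.33 billion

Bank i lends (1 − rr)^i of the original deposit: Bank 1 lends 9.011·0.7420 ≈ 6.6862, Bank 2 lends 9.011·0.7420² ≈ 4.9611, and so on.
Summing a geometric series: total = 9.011·[0.7420·(1 − 0.7420^3) / (1 − 0.7420)] ≈ 15.3285 billion.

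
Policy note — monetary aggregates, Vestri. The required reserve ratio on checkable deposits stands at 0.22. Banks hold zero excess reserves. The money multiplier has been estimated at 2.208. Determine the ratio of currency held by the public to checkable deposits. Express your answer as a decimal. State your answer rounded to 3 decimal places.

Using m = 2.208. From m = (1 + c)/(c + rr + e), rearranging gives 1 + c = m·(c + rr + e), so c·(1 − m) = m·(rr + e) − 1.
Hence c = [m·(rr + e) − 1]/(1 − m) = [2.208 × (0.22 + 0) − 1] / (1 − 2.208) ≈ 0.425695.

0.426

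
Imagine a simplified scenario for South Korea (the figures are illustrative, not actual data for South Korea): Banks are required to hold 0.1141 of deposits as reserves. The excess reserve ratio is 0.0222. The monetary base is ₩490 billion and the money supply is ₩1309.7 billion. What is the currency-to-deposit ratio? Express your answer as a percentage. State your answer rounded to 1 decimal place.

Using m = M/MB = 1309.7/490 ≈ 2.672857. From m = (1 + c)/(c + rr + e), rearranging gives 1 + c = m·(c + rr + e), so c·(1 − m) = m·(rr + e) − 1.
Hence c = [m·(rr + e) − 1]/(1 − m) = [2.672857 × (0.1141 + 0.0222) − 1] / (1 − 2.672857) ≈ 0.380002.

38.0%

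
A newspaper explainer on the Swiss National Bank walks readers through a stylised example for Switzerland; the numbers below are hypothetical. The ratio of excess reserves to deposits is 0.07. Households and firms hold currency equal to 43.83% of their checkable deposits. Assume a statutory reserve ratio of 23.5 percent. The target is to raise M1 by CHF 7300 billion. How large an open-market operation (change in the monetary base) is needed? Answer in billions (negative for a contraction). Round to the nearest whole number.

The money multiplier is m = (1 + c) / (rr + e + c) = (1 + 0.4383) / (0.235 + 0.07 + 0.4383) ≈ 1.93502.
ΔMB = ΔM / m = (+7300) / 1.93502 ≈ 3772.5708 billion.

CHF 3773 billion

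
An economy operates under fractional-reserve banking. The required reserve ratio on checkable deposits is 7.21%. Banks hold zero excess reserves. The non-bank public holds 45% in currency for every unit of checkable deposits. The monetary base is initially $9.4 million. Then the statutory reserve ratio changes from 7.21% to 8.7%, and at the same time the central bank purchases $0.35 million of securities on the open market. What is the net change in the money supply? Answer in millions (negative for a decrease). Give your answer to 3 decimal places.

$0.221 million

Before: m₁ = (1 + 0.45) / (0.0721 + 0.45) ≈ 2.77725, MB₁ = 9.4, so M₁ = 2.77725 × 9.4 ≈ 26.1061 million.
After: m₂ = (1 + 0.45) / (0.087 + 0.45) ≈ 2.70019, MB₂ = 9.4 + 0.35 = 9.75, so M₂ = 2.70019 × 9.75 ≈ 26.3269 million.
ΔM = M₂ − M₁ = 26.3269 − 26.1061 = 0.2208 million.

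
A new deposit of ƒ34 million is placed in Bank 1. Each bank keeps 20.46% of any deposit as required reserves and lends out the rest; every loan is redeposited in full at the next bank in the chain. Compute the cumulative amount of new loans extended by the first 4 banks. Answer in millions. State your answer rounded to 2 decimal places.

ƒ79.27 million

Bank i lends (1 − rr)^i of the original deposit: Bank 1 lends 34·0.7954 = 27.0436, Bank 2 lends 34·0.7954² ≈ 21.5105, and so on.
Summing a geometric series: total = 34·[0.7954·(1 − 0.7954^4) / (1 − 0.7954)] ≈ 79.2724 million.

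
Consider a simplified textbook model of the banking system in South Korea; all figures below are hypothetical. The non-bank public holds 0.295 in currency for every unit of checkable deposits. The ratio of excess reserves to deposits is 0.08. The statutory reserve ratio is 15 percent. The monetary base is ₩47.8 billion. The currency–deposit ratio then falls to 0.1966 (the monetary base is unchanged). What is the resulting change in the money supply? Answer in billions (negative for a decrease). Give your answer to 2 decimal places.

₩16.17 billion

Initially m₁ = (1 + 0.295) / (0.15 + 0.08 + 0.295) ≈ 2.46667, so M₁ = 2.46667 × 47.8 ≈ 117.9068 billion.
After the change m₂ = (1 + 0.1966) / (0.15 + 0.08 + 0.1966) ≈ 2.80497, so M₂ = 2.80497 × 47.8 ≈ 134.0776 billion.
ΔM = M₂ − M₁ = 134.0776 − 117.9068 = 16.1708 billion.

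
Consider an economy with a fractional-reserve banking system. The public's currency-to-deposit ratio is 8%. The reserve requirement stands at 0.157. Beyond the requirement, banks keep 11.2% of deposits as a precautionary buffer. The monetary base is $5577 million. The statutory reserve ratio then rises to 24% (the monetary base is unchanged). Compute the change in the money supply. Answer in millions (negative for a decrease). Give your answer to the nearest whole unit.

-3316 million

Initially m₁ = (1 + 0.08) / (0.157 + 0.112 + 0.08) ≈ 3.09456, so M₁ = 3.09456 × 5577 ≈ 17258.3611 million.
After the change m₂ = (1 + 0.08) / (0.24 + 0.112 + 0.08) = 2.5, so M₂ = 2.5 × 5577 = 13942.5 million.
ΔM = M₂ − M₁ = 13942.5 − 17258.3611 = -3315.8611 million.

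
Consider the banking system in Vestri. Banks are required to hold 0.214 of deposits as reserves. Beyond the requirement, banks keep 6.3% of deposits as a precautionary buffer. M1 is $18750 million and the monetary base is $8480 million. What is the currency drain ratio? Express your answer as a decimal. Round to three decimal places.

0.320

Using m = M/MB = 18750/8480 ≈ 2.211085. From m = (1 + c)/(c + rr + e), rearranging gives 1 + c = m·(c + rr + e), so c·(1 − m) = m·(rr + e) − 1.
Hence c = [m·(rr + e) − 1]/(1 − m) = [2.211085 × (0.214 + 0.063) − 1] / (1 − 2.211085) ≈ 0.319985.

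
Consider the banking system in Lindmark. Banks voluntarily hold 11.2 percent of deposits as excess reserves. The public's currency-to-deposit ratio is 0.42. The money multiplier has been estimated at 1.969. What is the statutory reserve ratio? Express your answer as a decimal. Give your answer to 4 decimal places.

0.1892

Using m = 1.969. Since m = (1 + c)/(c + rr + e), the denominator satisfies c + rr + e = (1 + c)/m = (1 + 0.42) / 1.969 ≈ 0.721178.
With c = 0.42 and e = 0.112, the statutory reserve ratio is 0.721178 − 0.42 − 0.112 = 0.189178.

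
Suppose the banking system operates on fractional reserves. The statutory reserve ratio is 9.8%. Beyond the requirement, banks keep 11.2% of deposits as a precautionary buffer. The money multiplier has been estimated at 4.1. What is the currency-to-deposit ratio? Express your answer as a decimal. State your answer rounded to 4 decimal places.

Using m = 4.1. From m = (1 + c)/(c + rr + e), rearranging gives 1 + c = m·(c + rr + e), so c·(1 − m) = m·(rr + e) − 1.
Hence c = [m·(rr + e) − 1]/(1 − m) = [4.1 × (0.098 + 0.112) − 1] / (1 − 4.1) ≈ 0.044839.

0.0448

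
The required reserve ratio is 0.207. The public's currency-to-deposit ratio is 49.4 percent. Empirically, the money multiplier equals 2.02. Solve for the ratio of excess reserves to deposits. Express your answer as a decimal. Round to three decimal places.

Using m = 2.02. Since m = (1 + c)/(c + rr + e), the denominator satisfies c + rr + e = (1 + c)/m = (1 + 0.494) / 2.02 ≈ 0.739604.
With c = 0.494 and rr = 0.207, the ratio of excess reserves to deposits is 0.739604 − 0.494 − 0.207 = 0.038604.

0.039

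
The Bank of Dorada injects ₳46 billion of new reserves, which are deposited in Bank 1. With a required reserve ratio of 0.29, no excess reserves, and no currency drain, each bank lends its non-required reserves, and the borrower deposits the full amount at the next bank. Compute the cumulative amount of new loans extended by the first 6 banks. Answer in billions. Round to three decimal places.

Bank i lends (1 − rr)^i of the original deposit: Bank 1 lends 46·0.7100 = 32.6600, Bank 2 lends 46·0.7100² = 23.1886, and so on.
Summing a geometric series: total = 46·[0.7100·(1 − 0.7100^6) / (1 − 0.7100)] ≈ 98.1939 billion.

₳98.194 billion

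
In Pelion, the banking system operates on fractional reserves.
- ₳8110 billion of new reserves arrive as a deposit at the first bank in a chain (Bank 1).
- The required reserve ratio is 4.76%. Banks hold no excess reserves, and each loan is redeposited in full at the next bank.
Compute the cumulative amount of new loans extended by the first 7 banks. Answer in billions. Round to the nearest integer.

₳46931 billion

Bank i lends (1 − rr)^i of the original deposit: Bank 1 lends 8110·0.9524 = 7723.9640, Bank 2 lends 8110·0.9524² ≈ 7356.3033, and so on.
Summing a geometric series: total = 8110·[0.9524·(1 − 0.9524^7) / (1 − 0.9524)] ≈ 46931.0598 billion.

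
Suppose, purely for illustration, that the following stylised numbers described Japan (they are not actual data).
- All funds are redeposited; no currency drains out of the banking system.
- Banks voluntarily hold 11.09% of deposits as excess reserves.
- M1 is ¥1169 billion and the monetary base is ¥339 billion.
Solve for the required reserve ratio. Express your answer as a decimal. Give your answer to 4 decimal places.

Using m = M/MB = 1169/339 ≈ 3.448378. Since m = (1 + c)/(c + rr + e), the denominator satisfies c + rr + e = (1 + c)/m = (1 + 0) / 3.448378 ≈ 0.289991.
With c = 0 and e = 0.1109, the required reserve ratio is 0.289991 − 0 − 0.1109 = 0.179091.

0.1791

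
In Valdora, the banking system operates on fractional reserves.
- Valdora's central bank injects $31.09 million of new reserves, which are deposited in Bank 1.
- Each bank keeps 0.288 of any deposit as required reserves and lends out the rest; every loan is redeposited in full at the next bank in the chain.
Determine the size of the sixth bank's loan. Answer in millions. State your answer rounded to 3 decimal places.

$4.050 million

Each bank lends a fraction (1 − rr) = 0.7120 of the deposit it receives, so Bank 6 receives 31.09·0.7120^5 and lends 31.09·0.7120^6 ≈ 4.0504 million.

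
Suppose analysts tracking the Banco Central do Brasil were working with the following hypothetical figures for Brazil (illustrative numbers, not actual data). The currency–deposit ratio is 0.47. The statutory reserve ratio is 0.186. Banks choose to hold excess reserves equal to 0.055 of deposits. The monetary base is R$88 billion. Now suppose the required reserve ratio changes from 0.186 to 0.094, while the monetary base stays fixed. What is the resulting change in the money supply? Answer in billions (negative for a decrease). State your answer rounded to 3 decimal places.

Initially m₁ = (1 + 0.47) / (0.186 + 0.055 + 0.47) ≈ 2.067511, so M₁ = 2.067511 × 88 ≈ 181.941 billion.
After the change m₂ = (1 + 0.47) / (0.094 + 0.055 + 0.47) ≈ 2.374798, so M₂ = 2.374798 × 88 ≈ 208.9822 billion.
ΔM = M₂ − M₁ = 208.9822 − 181.941 = 27.0412 billion.

R$27.041 billion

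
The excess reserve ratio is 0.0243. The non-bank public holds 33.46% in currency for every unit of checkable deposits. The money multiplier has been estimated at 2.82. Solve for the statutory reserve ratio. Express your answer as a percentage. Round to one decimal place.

Using m = 2.82. Since m = (1 + c)/(c + rr + e), the denominator satisfies c + rr + e = (1 + c)/m = (1 + 0.3346) / 2.82 ≈ 0.473262.
With c = 0.3346 and e = 0.0243, the statutory reserve ratio is 0.473262 − 0.3346 − 0.0243 = 0.114362.

11.4%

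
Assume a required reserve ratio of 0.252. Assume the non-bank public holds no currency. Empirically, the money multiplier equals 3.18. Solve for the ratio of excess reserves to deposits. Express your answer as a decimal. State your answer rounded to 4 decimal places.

0.0625

Using m = 3.18. Since m = (1 + c)/(c + rr + e), the denominator satisfies c + rr + e = (1 + c)/m = (1 + 0) / 3.18 ≈ 0.314465.
With c = 0 and rr = 0.252, the ratio of excess reserves to deposits is 0.314465 − 0 − 0.252 = 0.062465.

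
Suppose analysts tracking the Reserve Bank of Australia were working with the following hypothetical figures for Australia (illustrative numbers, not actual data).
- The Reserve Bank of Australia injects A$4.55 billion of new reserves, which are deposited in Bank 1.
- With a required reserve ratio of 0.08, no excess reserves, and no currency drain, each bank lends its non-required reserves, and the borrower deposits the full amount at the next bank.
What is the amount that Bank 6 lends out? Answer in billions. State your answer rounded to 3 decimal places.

A$2.759 billion

Each bank lends a fraction (1 − rr) = 0.9200 of the deposit it receives, so Bank 6 receives 4.55·0.9200^5 and lends 4.55·0.9200^6 ≈ 2.7589 billion.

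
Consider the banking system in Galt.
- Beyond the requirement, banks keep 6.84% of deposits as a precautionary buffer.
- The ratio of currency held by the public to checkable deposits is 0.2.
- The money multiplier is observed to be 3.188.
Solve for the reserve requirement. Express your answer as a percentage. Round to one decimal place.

Using m = 3.188. Since m = (1 + c)/(c + rr + e), the denominator satisfies c + rr + e = (1 + c)/m = (1 + 0.2) / 3.188 ≈ 0.376412.
With c = 0.2 and e = 0.0684, the reserve requirement is 0.376412 − 0.2 − 0.0684 = 0.108012.

10.8%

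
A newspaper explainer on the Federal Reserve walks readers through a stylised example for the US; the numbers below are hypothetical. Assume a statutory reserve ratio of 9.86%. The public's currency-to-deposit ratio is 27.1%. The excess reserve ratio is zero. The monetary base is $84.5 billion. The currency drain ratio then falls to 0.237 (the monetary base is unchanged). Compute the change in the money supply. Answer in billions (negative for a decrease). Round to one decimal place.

$20.9 billion

Initially m₁ = (1 + 0.271) / (0.0986 + 0.271) ≈ 3.4389, so M₁ = 3.4389 × 84.5 ≈ 290.587 billion.
After the change m₂ = (1 + 0.237) / (0.0986 + 0.237) ≈ 3.6859, so M₂ = 3.6859 × 84.5 ≈ 311.4586 billion.
ΔM = M₂ − M₁ = 311.4586 − 290.587 = 20.8716 billion.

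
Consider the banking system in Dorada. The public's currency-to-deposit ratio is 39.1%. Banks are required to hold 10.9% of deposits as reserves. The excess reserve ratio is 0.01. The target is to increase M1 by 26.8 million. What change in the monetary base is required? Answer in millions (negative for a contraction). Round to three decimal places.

The money multiplier is m = (1 + c) / (rr + e + c) = (1 + 0.391) / (0.109 + 0.01 + 0.391) ≈ 2.727451.
ΔMB = ΔM / m = (+26.8) / 2.727451 ≈ 9.826 million.

9.826 million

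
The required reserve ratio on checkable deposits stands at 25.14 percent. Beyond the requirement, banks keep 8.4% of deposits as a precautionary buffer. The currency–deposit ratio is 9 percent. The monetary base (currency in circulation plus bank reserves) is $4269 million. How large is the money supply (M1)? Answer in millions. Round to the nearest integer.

$10938 million

The money multiplier is m = (1 + c) / (rr + e + c) = (1 + 0.09) / (0.2514 + 0.084 + 0.09) ≈ 2.56229.
So M = m × MB = 2.56229 × 4269 ≈ 10938.416 million.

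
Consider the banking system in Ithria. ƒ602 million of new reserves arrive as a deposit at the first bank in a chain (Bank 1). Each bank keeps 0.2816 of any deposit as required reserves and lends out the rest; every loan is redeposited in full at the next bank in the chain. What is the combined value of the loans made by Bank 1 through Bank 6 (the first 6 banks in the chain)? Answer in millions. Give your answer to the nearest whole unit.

ƒ1325 million

Bank i lends (1 − rr)^i of the original deposit: Bank 1 lends 602·0.7184 = 432.4768, Bank 2 lends 602·0.7184² ≈ 310.6913, and so on.
Summing a geometric series: total = 602·[0.7184·(1 − 0.7184^6) / (1 − 0.7184)] ≈ 1324.6647 million.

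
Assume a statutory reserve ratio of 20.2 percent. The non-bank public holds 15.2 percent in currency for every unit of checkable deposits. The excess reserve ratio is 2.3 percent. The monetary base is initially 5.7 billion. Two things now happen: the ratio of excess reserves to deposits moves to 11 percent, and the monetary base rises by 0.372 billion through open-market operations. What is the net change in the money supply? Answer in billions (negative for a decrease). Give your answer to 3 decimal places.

Before: m₁ = (1 + 0.152) / (0.202 + 0.023 + 0.152) ≈ 3.05570, MB₁ = 5.7, so M₁ = 3.05570 × 5.7 ≈ 17.4175 billion.
After: m₂ = (1 + 0.152) / (0.202 + 0.11 + 0.152) ≈ 2.48276, MB₂ = 5.7 + 0.372 = 6.072, so M₂ = 2.48276 × 6.072 ≈ 15.0753 billion.
ΔM = M₂ − M₁ = 15.0753 − 17.4175 = -2.3422 billion.

-2.342 billion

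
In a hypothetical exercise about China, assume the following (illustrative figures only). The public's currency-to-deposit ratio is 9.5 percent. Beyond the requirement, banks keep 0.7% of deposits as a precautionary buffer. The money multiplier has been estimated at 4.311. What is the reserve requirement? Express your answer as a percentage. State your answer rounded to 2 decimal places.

Using m = 4.311. Since m = (1 + c)/(c + rr + e), the denominator satisfies c + rr + e = (1 + c)/m = (1 + 0.095) / 4.311 ≈ 0.254001.
With c = 0.095 and e = 0.007, the reserve requirement is 0.254001 − 0.095 − 0.007 = 0.152001.

15.20%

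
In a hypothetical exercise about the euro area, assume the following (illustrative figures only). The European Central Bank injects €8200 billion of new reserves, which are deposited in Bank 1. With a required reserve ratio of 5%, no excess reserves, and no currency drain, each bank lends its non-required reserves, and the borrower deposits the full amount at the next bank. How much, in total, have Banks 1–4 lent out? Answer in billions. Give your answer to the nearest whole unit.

€28900 billion

Bank i lends (1 − rr)^i of the original deposit: Bank 1 lends 8200·0.9500 = 7790.0000, Bank 2 lends 8200·0.9500² = 7400.5000, and so on.
Summing a geometric series: total = 8200·[0.9500·(1 − 0.9500^4) / (1 − 0.9500)] ≈ 28899.9262 billion.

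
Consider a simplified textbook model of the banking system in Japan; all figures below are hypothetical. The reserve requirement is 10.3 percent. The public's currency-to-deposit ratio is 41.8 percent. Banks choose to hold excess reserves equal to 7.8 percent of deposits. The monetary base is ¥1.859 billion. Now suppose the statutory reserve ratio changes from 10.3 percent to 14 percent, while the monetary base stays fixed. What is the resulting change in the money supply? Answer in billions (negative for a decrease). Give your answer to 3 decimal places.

-0.256 billion

Initially m₁ = (1 + 0.418) / (0.103 + 0.078 + 0.418) ≈ 2.36728, so M₁ = 2.36728 × 1.859 ≈ 4.4008 billion.
After the change m₂ = (1 + 0.418) / (0.14 + 0.078 + 0.418) ≈ 2.22956, so M₂ = 2.22956 × 1.859 ≈ 4.1448 billion.
ΔM = M₂ − M₁ = 4.1448 − 4.4008 = -0.256 billion.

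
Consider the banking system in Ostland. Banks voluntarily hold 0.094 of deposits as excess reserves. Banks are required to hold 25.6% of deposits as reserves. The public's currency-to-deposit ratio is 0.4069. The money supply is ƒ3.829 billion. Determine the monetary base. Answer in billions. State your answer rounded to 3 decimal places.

The money multiplier is m = (1 + c) / (rr + e + c) = (1 + 0.4069) / (0.256 + 0.094 + 0.4069) ≈ 1.85877.
MB = M / m = 3.829 / 1.85877 ≈ 2.06 billion.

ƒ2.060 billion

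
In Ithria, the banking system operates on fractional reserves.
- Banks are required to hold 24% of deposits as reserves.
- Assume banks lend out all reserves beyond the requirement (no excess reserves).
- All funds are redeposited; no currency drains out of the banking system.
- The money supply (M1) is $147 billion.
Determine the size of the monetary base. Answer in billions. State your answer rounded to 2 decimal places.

$35.28 billion

With no currency drain and no excess reserves, the money multiplier is m = 1/rr = 1/0.24 ≈ 4.166667.
The monetary base is MB = M / m = 147 / 4.166667 ≈ 35.28 billion.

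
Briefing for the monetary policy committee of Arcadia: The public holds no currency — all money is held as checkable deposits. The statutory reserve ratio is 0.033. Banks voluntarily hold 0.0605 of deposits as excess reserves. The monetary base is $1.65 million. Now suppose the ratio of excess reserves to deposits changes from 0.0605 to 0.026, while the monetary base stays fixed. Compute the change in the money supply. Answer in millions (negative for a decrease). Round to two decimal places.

Initially m₁ = 1 / (0.033 + 0.0605) ≈ 10.6952, so M₁ = 10.6952 × 1.65 ≈ 17.6471 million.
After the change m₂ = 1 / (0.033 + 0.026) ≈ 16.9492, so M₂ = 16.9492 × 1.65 ≈ 27.9662 million.
ΔM = M₂ − M₁ = 27.9662 − 17.6471 = 10.3191 million.

$10.32 million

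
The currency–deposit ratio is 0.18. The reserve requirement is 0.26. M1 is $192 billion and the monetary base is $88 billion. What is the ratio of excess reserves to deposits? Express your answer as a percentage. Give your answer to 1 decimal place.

Using m = M/MB = 192/88 ≈ 2.181818. Since m = (1 + c)/(c + rr + e), the denominator satisfies c + rr + e = (1 + c)/m = (1 + 0.18) / 2.181818 ≈ 0.540833.
With c = 0.18 and rr = 0.26, the ratio of excess reserves to deposits is 0.540833 − 0.18 − 0.26 = 0.100833.

10.1%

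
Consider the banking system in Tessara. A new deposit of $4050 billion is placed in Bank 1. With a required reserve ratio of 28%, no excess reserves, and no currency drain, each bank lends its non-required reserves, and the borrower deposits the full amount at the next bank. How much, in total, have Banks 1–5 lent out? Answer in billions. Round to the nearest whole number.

Bank i lends (1 − rr)^i of the original deposit: Bank 1 lends 4050·0.7200 = 2916.0000, Bank 2 lends 4050·0.7200² = 2099.5200, and so on.
Summing a geometric series: total = 4050·[0.7200·(1 − 0.7200^5) / (1 − 0.7200)] ≈ 8399.2072 billion.

$8399 billion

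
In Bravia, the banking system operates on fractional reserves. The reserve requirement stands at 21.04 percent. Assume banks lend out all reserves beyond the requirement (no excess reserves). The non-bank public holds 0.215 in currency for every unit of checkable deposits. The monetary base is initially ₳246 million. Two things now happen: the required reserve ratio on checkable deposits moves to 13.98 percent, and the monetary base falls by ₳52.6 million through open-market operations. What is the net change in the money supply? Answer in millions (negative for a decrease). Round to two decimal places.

-40.32 million

Before: m₁ = (1 + 0.215) / (0.2104 + 0.215) ≈ 2.856135, MB₁ = 246, so M₁ = 2.856135 × 246 ≈ 702.6092 million.
After: m₂ = (1 + 0.215) / (0.1398 + 0.215) ≈ 3.424464, MB₂ = 246 − 52.6 = 193.4, so M₂ = 3.424464 × 193.4 ≈ 662.2913 million.
ΔM = M₂ − M₁ = 662.2913 − 702.6092 = -40.3179 million.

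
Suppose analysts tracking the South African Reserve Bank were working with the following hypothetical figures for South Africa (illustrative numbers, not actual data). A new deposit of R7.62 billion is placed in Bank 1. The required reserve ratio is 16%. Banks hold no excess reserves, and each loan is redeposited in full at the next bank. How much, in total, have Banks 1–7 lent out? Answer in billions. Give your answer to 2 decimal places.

Bank i lends (1 − rr)^i of the original deposit: Bank 1 lends 7.62·0.8400 = 6.4008, Bank 2 lends 7.62·0.8400² ≈ 5.3767, and so on.
Summing a geometric series: total = 7.62·[0.8400·(1 − 0.8400^7) / (1 − 0.8400)] ≈ 28.1999 billion.

R28.20 billion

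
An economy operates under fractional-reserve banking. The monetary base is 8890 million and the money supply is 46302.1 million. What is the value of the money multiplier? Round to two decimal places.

The money multiplier is m = M / MB = 46302.1 / 8890 ≈ 5.20834.

5.21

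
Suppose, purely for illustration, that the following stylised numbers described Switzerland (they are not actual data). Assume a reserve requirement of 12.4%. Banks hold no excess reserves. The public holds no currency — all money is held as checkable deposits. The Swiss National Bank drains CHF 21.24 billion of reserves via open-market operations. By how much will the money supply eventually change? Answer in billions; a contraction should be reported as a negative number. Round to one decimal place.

-171.3 billion

The simple money multiplier is m = 1/rr = 1/0.124 ≈ 8.0645.
An open-market sale reduces the monetary base by 21.24 billion, so ΔM = m × ΔMB = 8.0645 × (−21.24) ≈ -171.29 billion.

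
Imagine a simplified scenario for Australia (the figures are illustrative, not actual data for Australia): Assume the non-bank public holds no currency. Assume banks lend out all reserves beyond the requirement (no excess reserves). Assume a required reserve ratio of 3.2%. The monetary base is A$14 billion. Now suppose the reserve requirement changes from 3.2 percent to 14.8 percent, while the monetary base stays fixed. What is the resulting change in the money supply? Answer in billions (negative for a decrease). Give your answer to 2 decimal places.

-342.91 billion

Initially m₁ = 1 / (0.032) = 31.25, so M₁ = 31.25 × 14 = 437.5 billion.
After the change m₂ = 1 / (0.148) ≈ 6.75676, so M₂ = 6.75676 × 14 ≈ 94.5946 billion.
ΔM = M₂ − M₁ = 94.5946 − 437.5 = -342.9054 billion.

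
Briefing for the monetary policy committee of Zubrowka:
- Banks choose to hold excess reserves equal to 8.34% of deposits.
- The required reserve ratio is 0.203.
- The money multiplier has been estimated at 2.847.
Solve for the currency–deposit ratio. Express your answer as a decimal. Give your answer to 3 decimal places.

Using m = 2.847. From m = (1 + c)/(c + rr + e), rearranging gives 1 + c = m·(c + rr + e), so c·(1 − m) = m·(rr + e) − 1.
Hence c = [m·(rr + e) − 1]/(1 − m) = [2.847 × (0.203 + 0.0834) − 1] / (1 − 2.847) ≈ 0.099956.

0.100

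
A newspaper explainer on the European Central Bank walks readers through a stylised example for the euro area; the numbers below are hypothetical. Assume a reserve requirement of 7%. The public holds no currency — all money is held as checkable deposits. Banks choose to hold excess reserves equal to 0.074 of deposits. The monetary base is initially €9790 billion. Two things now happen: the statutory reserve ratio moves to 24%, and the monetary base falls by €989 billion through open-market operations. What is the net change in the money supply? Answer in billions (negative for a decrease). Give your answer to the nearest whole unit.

-39957 billion

Before: m₁ = 1 / (0.07 + 0.074) ≈ 6.94444, MB₁ = 9790, so M₁ = 6.94444 × 9790 = 67986.0676 billion.
After: m₂ = 1 / (0.24 + 0.074) ≈ 3.18471, MB₂ = 9790 − 989 = 8801, so M₂ = 3.18471 × 8801 ≈ 28028.6327 billion.
ΔM = M₂ − M₁ = 28028.6327 − 67986.0676 = -39957.4349 billion.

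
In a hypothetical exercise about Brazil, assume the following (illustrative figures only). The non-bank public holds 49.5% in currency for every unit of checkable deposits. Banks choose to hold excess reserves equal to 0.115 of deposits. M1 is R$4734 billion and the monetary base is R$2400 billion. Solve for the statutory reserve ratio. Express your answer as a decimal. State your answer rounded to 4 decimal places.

Using m = M/MB = 4734/2400 = 1.972500. Since m = (1 + c)/(c + rr + e), the denominator satisfies c + rr + e = (1 + c)/m = (1 + 0.495) / 1.972500 ≈ 0.757921.
With c = 0.495 and e = 0.115, the statutory reserve ratio is 0.757921 − 0.495 − 0.115 = 0.147921.

0.1479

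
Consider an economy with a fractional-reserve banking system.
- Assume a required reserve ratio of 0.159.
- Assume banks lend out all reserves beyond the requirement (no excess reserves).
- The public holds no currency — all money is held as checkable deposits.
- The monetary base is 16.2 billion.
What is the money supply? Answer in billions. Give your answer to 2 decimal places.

With no currency drain or excess reserves, the money multiplier is m = 1/rr = 1/0.159 ≈ 6.28931.
Money supply M = m × MB = 6.28931 × 16.2 ≈ 101.8868 billion.

101.89 billion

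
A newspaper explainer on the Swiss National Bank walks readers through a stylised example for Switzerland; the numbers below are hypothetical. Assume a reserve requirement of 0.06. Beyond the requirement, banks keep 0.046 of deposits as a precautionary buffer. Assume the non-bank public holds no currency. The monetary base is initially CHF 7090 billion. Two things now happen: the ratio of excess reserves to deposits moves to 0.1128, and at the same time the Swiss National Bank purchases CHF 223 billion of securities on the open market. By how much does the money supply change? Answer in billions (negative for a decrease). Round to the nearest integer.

Before: m₁ = 1 / (0.06 + 0.046) ≈ 9.43396, MB₁ = 7090, so M₁ = 9.43396 × 7090 = 66886.7764 billion.
After: m₂ = 1 / (0.06 + 0.1128) ≈ 5.78704, MB₂ = 7090 + 223 = 7313, so M₂ = 5.78704 × 7313 ≈ 42320.6235 billion.
ΔM = M₂ − M₁ = 42320.6235 − 66886.7764 = -24566.1529 billion.

-24566 billion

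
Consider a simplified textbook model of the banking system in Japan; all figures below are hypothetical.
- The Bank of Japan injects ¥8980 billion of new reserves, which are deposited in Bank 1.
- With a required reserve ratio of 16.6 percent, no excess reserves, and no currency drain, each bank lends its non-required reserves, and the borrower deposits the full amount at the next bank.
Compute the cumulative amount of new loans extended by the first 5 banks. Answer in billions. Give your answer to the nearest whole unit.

¥26912 billion

Bank i lends (1 − rr)^i of the original deposit: Bank 1 lends 8980·0.8340 = 7489.3200, Bank 2 lends 8980·0.8340² ≈ 6246.0929, and so on.
Summing a geometric series: total = 8980·[0.8340·(1 − 0.8340^5) / (1 − 0.8340)] ≈ 26912.4809 billion.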